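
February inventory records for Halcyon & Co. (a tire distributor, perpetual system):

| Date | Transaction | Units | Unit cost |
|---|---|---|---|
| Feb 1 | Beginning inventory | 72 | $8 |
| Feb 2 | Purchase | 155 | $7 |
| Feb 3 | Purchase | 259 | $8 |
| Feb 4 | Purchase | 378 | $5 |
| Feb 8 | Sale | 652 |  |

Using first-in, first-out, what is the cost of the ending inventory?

Ending inventory = $1,060

Feb 8, 652 sold [FIFO — oldest first]: 72 @ $8 + 155 @ $7 + 259 @ $8 + 166 @ $5 = $4,563
Ending inventory: 212 @ $5 = $1,060
Check: goods available $5,623 = COGS $4,563 + ending $1,060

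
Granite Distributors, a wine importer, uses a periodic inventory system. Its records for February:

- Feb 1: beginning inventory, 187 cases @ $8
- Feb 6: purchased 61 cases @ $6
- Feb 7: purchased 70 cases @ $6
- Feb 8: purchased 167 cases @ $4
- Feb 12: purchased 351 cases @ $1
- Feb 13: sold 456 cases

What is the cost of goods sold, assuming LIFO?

Feb 13, 456 sold [LIFO — newest first]: 351 @ $1 + 105 @ $4 = $771
Ending inventory: 187 @ $8 + 61 @ $6 + 70 @ $6 + 62 @ $4 = $2,530
Check: goods available $3,301 = COGS $771 + ending $2,530

COGS = $771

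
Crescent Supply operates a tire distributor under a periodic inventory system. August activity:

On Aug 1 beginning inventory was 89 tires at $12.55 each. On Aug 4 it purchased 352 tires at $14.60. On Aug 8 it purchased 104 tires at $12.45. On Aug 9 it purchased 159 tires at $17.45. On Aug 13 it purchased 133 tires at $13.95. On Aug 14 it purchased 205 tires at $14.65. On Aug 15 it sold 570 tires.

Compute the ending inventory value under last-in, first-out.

Ending inventory = $6,642.10

Aug 15, 570 sold [LIFO — newest first]: 205 @ $14.65 + 133 @ $13.95 + 159 @ $17.45 + 73 @ $12.45 = $8,542.00
Ending inventory: 89 @ $12.55 + 352 @ $14.60 + 31 @ $12.45 = $6,642.10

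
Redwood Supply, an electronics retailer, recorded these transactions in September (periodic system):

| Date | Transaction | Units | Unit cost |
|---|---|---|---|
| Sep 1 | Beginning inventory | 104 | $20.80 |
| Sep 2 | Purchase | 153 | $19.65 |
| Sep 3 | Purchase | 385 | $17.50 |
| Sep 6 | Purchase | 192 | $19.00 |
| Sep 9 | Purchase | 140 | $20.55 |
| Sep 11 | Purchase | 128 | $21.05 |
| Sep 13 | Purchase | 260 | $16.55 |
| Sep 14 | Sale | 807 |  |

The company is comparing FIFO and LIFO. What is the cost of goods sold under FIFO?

COGS = $15,042.15

FIFO COGS: 104 @ $20.80 + 153 @ $19.65 + 385 @ $17.50 + 165 @ $19.00 = $15,042.15
LIFO COGS: 260 @ $16.55 + 128 @ $21.05 + 140 @ $20.55 + 192 @ $19.00 + 87 @ $17.50 = $15,044.90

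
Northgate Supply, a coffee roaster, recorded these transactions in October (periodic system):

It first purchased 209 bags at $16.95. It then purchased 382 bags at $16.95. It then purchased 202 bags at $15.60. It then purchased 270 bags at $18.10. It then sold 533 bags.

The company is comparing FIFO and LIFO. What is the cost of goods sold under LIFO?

COGS = $9,072.15

FIFO COGS: 209 @ $16.95 + 324 @ $16.95 = $9,034.35
LIFO COGS: 270 @ $18.10 + 202 @ $15.60 + 61 @ $16.95 = $9,072.15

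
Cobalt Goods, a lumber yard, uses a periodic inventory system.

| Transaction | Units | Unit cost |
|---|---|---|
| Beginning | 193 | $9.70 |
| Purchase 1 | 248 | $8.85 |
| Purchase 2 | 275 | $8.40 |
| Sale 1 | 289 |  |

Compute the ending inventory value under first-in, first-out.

Sale 1 (289) [FIFO — oldest first]: 193 @ $9.70 + 96 @ $8.85 = $2,721.70
Ending inventory: 152 @ $8.85 + 275 @ $8.40 = $3,655.20

Ending inventory = $3,655.20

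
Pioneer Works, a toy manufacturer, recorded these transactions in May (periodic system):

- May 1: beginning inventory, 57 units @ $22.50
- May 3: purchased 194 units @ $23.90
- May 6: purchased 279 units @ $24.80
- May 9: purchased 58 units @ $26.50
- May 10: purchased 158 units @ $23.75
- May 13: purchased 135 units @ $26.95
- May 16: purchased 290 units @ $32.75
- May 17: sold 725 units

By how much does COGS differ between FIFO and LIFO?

$2,879.40

FIFO COGS: 57 @ $22.50 + 194 @ $23.90 + 279 @ $24.80 + 58 @ $26.50 + 137 @ $23.75 = $17,629.05
LIFO COGS: 290 @ $32.75 + 135 @ $26.95 + 158 @ $23.75 + 58 @ $26.50 + 84 @ $24.80 = $20,508.45
Difference = |$17,629.05 − $20,508.45| = $2,879.40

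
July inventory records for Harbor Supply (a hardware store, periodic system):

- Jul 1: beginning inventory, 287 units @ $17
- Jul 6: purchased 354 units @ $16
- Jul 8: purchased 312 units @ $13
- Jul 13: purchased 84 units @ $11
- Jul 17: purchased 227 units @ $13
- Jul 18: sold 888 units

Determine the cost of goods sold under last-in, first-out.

COGS = $12,171

Jul 18, 888 sold [LIFO — newest first]: 227 @ $13 + 84 @ $11 + 312 @ $13 + 265 @ $16 = $12,171
Ending inventory: 287 @ $17 + 89 @ $16 = $6,303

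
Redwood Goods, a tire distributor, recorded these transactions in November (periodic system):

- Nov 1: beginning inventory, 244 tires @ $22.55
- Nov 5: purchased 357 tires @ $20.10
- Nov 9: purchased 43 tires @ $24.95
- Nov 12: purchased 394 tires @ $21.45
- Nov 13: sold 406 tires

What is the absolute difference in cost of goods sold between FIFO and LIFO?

$7.70

FIFO COGS: 244 @ $22.55 + 162 @ $20.10 = $8,758.40
LIFO COGS: 394 @ $21.45 + 12 @ $24.95 = $8,750.70
Difference = |$8,758.40 − $8,750.70| = $7.70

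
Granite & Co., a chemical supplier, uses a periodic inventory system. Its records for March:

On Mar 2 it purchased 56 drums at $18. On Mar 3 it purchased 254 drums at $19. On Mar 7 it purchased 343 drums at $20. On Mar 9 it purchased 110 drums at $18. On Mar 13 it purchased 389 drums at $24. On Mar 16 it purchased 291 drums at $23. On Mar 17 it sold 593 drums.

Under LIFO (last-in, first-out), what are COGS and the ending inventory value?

Mar 17, 593 sold [LIFO — newest first]: 291 @ $23 + 302 @ $24 = $13,941
Ending inventory: 56 @ $18 + 254 @ $19 + 343 @ $20 + 110 @ $18 + 87 @ $24 = $16,762

COGS = $13,941; ending inventory = $16,762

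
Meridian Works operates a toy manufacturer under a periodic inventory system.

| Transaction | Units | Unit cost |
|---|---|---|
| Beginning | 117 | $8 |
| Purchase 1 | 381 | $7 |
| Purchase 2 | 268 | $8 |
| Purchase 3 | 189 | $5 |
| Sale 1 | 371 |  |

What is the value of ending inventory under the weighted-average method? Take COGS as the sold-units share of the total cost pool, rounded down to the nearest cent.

Sale 1, sell 371: 371/955 × $6,692.00 → $2,599.71
Ending inventory (cost pool remaining) = $4,092.29

Ending inventory = $4,092.29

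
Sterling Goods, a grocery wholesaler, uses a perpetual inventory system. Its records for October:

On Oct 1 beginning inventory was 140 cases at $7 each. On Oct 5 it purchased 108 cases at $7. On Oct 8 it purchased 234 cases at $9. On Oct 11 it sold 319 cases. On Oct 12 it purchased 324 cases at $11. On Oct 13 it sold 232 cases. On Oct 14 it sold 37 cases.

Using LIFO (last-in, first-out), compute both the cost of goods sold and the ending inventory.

Oct 11, 319 sold [LIFO — newest first]: 234 @ $9 + 85 @ $7 = $2,701
Oct 13, 232 sold [LIFO — newest first]: 232 @ $11 = $2,552
Oct 14, 37 sold [LIFO — newest first]: 37 @ $11 = $407
Total COGS = $2,701 + $2,552 + $407 = $5,660
Ending inventory: 140 @ $7 + 23 @ $7 + 55 @ $11 = $1,746
Check: goods available $7,406 = COGS $5,660 + ending $1,746

COGS = $5,660; ending inventory = $1,746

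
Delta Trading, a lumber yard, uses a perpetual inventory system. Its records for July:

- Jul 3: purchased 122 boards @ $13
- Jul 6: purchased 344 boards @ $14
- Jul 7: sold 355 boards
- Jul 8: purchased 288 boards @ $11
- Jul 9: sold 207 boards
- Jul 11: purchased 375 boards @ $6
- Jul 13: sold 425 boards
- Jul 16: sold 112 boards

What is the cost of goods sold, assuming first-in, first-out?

Jul 7, 355 sold [FIFO — oldest first]: 122 @ $13 + 233 @ $14 = $4,848
Jul 9, 207 sold [FIFO — oldest first]: 111 @ $14 + 96 @ $11 = $2,610
Jul 13, 425 sold [FIFO — oldest first]: 192 @ $11 + 233 @ $6 = $3,510
Jul 16, 112 sold [FIFO — oldest first]: 112 @ $6 = $672
Total COGS = $4,848 + $2,610 + $3,510 + $672 = $11,640
Ending inventory: 30 @ $6 = $180

COGS = $11,640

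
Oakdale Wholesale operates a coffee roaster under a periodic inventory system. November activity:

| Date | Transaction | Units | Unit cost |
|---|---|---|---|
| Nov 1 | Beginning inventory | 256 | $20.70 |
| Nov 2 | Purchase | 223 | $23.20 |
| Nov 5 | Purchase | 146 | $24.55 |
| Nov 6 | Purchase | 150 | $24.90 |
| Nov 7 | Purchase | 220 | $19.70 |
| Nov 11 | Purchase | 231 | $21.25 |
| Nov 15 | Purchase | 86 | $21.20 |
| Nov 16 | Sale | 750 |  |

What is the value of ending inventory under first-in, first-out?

Ending inventory = $11,688.45

Nov 16, 750 sold [FIFO — oldest first]: 256 @ $20.70 + 223 @ $23.20 + 146 @ $24.55 + 125 @ $24.90 = $17,169.60
Ending inventory: 25 @ $24.90 + 220 @ $19.70 + 231 @ $21.25 + 86 @ $21.20 = $11,688.45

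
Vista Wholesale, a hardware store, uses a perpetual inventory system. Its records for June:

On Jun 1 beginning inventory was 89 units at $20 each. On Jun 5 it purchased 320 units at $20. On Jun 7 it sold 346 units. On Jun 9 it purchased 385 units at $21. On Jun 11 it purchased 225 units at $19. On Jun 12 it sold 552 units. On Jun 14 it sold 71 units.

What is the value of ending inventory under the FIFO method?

Jun 7, 346 sold [FIFO — oldest first]: 89 @ $20 + 257 @ $20 = $6,920
Jun 12, 552 sold [FIFO — oldest first]: 63 @ $20 + 385 @ $21 + 104 @ $19 = $11,321
Jun 14, 71 sold [FIFO — oldest first]: 71 @ $19 = $1,349
Total COGS = $6,920 + $11,321 + $1,349 = $19,590
Ending inventory: 50 @ $19 = $950
Check: goods available $20,540 = COGS $19,590 + ending $950

Ending inventory = $950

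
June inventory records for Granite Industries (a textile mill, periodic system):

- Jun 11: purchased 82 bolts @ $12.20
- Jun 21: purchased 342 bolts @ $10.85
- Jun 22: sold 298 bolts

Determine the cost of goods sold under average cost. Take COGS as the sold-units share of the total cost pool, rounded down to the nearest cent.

COGS = $3,311.10

Jun 22, sell 298: 298/424 × $4,711.10 → $3,311.10
Ending inventory (cost pool remaining) = $1,400.00
Check: goods available $4,711.10 = COGS $3,311.10 + ending $1,400.00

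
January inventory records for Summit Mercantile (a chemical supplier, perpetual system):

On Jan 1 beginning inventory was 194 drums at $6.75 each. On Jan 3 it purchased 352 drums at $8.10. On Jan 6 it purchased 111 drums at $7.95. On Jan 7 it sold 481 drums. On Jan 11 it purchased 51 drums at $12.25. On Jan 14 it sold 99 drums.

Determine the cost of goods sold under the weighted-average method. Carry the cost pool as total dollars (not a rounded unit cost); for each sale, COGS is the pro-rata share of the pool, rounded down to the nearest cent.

After Jan 1: 194 on hand, pool $1,309.50 (≈ $6.7500 each)
After Jan 3: 546 on hand, pool $4,160.70 (≈ $7.6203 each)
After Jan 6: 657 on hand, pool $5,043.15 (≈ $7.6760 each)
Jan 7, sell 481: 481/657 × $5,043.15 → $3,692.16
After Jan 11: 227 on hand, pool $1,975.74 (≈ $8.7037 each)
Jan 14, sell 99: 99/227 × $1,975.74 → $861.66
Total COGS = $3,692.16 + $861.66 = $4,553.82
Ending inventory (cost pool remaining) = $1,114.08
Check: goods available $5,667.90 = COGS $4,553.82 + ending $1,114.08

COGS = $4,553.82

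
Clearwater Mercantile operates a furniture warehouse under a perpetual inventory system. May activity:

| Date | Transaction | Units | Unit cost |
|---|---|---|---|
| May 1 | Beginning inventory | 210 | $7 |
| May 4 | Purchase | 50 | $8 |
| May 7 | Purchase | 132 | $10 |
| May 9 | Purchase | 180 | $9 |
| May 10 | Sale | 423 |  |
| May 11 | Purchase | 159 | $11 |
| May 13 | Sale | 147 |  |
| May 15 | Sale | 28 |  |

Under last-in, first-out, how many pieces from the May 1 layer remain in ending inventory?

May 10, 423 sold [LIFO — newest first]: 180 @ $9 + 132 @ $10 + 50 @ $8 + 61 @ $7 = $3,767
May 13, 147 sold [LIFO — newest first]: 147 @ $11 = $1,617
May 15, 28 sold [LIFO — newest first]: 12 @ $11 + 16 @ $7 = $244
Total COGS = $3,767 + $1,617 + $244 = $5,628
Ending inventory: 133 @ $7 = $931

133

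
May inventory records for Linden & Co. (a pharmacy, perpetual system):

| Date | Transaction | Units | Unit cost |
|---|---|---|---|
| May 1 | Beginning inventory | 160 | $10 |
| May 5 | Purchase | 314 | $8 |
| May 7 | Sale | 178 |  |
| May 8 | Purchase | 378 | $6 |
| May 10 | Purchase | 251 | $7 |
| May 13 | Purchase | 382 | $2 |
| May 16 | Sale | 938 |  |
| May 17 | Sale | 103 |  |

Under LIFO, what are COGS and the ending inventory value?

May 7, 178 sold [LIFO — newest first]: 178 @ $8 = $1,424
May 16, 938 sold [LIFO — newest first]: 382 @ $2 + 251 @ $7 + 305 @ $6 = $4,351
May 17, 103 sold [LIFO — newest first]: 73 @ $6 + 30 @ $8 = $678
Total COGS = $1,424 + $4,351 + $678 = $6,453
Ending inventory: 160 @ $10 + 106 @ $8 = $2,448
Check: goods available $8,901 = COGS $6,453 + ending $2,448

COGS = $6,453; ending inventory = $2,448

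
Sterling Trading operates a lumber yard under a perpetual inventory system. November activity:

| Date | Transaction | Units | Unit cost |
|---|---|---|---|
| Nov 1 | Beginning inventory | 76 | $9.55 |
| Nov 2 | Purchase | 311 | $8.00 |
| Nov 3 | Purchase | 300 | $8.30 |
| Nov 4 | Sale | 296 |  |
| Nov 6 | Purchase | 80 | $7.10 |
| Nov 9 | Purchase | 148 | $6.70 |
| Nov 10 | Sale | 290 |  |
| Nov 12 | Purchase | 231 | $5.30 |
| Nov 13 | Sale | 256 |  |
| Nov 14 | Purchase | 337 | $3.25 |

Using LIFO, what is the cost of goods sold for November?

Nov 4, 296 sold [LIFO — newest first]: 296 @ $8.30 = $2,456.80
Nov 10, 290 sold [LIFO — newest first]: 148 @ $6.70 + 80 @ $7.10 + 4 @ $8.30 + 58 @ $8.00 = $2,056.80
Nov 13, 256 sold [LIFO — newest first]: 231 @ $5.30 + 25 @ $8.00 = $1,424.30
Total COGS = $2,456.80 + $2,056.80 + $1,424.30 = $5,937.90
Ending inventory: 76 @ $9.55 + 228 @ $8.00 + 337 @ $3.25 = $3,645.05

COGS = $5,937.90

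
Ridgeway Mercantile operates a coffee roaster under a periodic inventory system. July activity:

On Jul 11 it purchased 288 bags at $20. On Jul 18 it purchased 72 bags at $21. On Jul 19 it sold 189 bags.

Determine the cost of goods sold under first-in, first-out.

COGS = $3,780

Jul 19, 189 sold [FIFO — oldest first]: 189 @ $20 = $3,780
Ending inventory: 99 @ $20 + 72 @ $21 = $3,492
Check: goods available $7,272 = COGS $3,780 + ending $3,492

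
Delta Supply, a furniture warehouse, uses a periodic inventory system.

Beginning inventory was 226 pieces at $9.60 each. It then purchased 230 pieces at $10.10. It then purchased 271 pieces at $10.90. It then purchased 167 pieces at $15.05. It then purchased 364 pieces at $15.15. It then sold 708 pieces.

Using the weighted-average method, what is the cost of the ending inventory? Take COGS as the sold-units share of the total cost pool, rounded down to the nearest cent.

Ending inventory = $6,765.46

Sale 1, sell 708: 708/1258 × $15,474.45 → $8,708.99
Ending inventory (cost pool remaining) = $6,765.46
Check: goods available $15,474.45 = COGS $8,708.99 + ending $6,765.46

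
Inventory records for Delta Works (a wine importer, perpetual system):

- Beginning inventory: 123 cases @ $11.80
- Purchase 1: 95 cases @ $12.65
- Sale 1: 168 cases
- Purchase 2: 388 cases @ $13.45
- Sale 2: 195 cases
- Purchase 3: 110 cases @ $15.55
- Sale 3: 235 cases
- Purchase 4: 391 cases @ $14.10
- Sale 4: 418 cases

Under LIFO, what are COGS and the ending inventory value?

COGS = $13,953.90; ending inventory = $1,141.45

Sale 1 (168) [LIFO — newest first]: 95 @ $12.65 + 73 @ $11.80 = $2,063.15
Sale 2 (195) [LIFO — newest first]: 195 @ $13.45 = $2,622.75
Sale 3 (235) [LIFO — newest first]: 110 @ $15.55 + 125 @ $13.45 = $3,391.75
Sale 4 (418) [LIFO — newest first]: 391 @ $14.10 + 27 @ $13.45 = $5,876.25
Total COGS = $2,063.15 + $2,622.75 + $3,391.75 + $5,876.25 = $13,953.90
Ending inventory: 50 @ $11.80 + 41 @ $13.45 = $1,141.45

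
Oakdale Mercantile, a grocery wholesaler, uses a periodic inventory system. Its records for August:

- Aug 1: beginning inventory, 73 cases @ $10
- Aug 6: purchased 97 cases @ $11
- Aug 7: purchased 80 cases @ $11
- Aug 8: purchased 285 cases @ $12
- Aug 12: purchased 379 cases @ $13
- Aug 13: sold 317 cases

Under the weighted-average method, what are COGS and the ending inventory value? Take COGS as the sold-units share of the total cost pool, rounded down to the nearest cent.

Aug 13, sell 317: 317/914 × $11,024.00 → $3,823.42
Ending inventory (cost pool remaining) = $7,200.58
Check: goods available $11,024.00 = COGS $3,823.42 + ending $7,200.58

COGS = $3,823.42; ending inventory = $7,200.58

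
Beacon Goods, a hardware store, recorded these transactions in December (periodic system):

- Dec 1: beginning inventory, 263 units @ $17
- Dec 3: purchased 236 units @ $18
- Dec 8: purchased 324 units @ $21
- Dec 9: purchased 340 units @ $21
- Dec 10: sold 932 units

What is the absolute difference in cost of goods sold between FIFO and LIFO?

FIFO COGS: 263 @ $17 + 236 @ $18 + 324 @ $21 + 109 @ $21 = $17,812
LIFO COGS: 340 @ $21 + 324 @ $21 + 236 @ $18 + 32 @ $17 = $18,736
Difference = |$17,812 − $18,736| = $924

$924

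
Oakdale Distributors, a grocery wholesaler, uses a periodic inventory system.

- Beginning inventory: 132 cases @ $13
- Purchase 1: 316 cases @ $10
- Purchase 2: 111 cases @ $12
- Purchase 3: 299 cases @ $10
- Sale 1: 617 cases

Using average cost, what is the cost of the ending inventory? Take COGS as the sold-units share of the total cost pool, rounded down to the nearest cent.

Sale 1, sell 617: 617/858 × $9,198.00 → $6,614.41
Ending inventory (cost pool remaining) = $2,583.59

Ending inventory = $2,583.59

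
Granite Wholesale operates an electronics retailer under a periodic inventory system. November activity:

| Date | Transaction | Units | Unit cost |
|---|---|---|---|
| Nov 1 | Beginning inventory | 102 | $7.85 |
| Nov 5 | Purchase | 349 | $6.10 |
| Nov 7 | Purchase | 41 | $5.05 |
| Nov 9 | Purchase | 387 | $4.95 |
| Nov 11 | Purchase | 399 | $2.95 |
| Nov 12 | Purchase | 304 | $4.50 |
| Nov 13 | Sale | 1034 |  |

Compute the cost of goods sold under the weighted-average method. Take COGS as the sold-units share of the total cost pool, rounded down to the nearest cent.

COGS = $4,965.65

Nov 13, sell 1034: 1034/1582 × $7,597.35 → $4,965.65
Ending inventory (cost pool remaining) = $2,631.70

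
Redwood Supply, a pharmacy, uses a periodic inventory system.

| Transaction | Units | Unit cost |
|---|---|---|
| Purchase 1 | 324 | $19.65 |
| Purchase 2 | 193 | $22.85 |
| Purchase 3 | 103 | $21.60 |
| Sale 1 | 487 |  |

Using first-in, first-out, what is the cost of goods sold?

Sale 1 (487) [FIFO — oldest first]: 324 @ $19.65 + 163 @ $22.85 = $10,091.15
Ending inventory: 30 @ $22.85 + 103 @ $21.60 = $2,910.30
Check: goods available $13,001.45 = COGS $10,091.15 + ending $2,910.30

COGS = $10,091.15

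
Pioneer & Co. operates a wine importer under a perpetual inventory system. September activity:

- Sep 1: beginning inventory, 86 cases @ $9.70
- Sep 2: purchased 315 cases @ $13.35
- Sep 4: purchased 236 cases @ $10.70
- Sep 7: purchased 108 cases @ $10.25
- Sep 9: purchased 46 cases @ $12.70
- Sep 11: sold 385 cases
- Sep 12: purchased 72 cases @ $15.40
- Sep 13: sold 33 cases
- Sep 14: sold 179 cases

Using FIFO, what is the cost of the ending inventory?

Ending inventory = $3,228.00

Sep 11, 385 sold [FIFO — oldest first]: 86 @ $9.70 + 299 @ $13.35 = $4,825.85
Sep 13, 33 sold [FIFO — oldest first]: 16 @ $13.35 + 17 @ $10.70 = $395.50
Sep 14, 179 sold [FIFO — oldest first]: 179 @ $10.70 = $1,915.30
Total COGS = $4,825.85 + $395.50 + $1,915.30 = $7,136.65
Ending inventory: 40 @ $10.70 + 108 @ $10.25 + 46 @ $12.70 + 72 @ $15.40 = $3,228.00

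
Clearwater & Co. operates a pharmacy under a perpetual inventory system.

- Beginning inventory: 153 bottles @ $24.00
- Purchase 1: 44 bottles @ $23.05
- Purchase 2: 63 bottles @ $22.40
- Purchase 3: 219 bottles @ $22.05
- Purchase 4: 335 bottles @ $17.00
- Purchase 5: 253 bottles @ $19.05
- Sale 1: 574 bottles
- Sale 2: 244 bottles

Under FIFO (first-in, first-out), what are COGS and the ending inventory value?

COGS = $16,697.55; ending inventory = $4,743.45

Sale 1 (574) [FIFO — oldest first]: 153 @ $24.00 + 44 @ $23.05 + 63 @ $22.40 + 219 @ $22.05 + 95 @ $17.00 = $12,541.35
Sale 2 (244) [FIFO — oldest first]: 240 @ $17.00 + 4 @ $19.05 = $4,156.20
Total COGS = $12,541.35 + $4,156.20 = $16,697.55
Ending inventory: 249 @ $19.05 = $4,743.45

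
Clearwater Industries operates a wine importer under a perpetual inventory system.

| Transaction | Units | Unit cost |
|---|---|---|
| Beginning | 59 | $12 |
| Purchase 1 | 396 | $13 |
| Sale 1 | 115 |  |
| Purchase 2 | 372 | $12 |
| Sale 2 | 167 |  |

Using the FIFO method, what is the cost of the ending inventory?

Ending inventory = $6,713

Sale 1 (115) [FIFO — oldest first]: 59 @ $12 + 56 @ $13 = $1,436
Sale 2 (167) [FIFO — oldest first]: 167 @ $13 = $2,171
Total COGS = $1,436 + $2,171 = $3,607
Ending inventory: 173 @ $13 + 372 @ $12 = $6,713
Check: goods available $10,320 = COGS $3,607 + ending $6,713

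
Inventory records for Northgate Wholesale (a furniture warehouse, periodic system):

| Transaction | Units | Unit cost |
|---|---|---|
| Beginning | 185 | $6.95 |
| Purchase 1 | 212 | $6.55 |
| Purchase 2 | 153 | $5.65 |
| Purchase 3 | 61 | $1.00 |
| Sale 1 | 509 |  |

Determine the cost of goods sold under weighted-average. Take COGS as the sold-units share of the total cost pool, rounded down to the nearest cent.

COGS = $2,998.85

Sale 1, sell 509: 509/611 × $3,599.80 → $2,998.85
Ending inventory (cost pool remaining) = $600.95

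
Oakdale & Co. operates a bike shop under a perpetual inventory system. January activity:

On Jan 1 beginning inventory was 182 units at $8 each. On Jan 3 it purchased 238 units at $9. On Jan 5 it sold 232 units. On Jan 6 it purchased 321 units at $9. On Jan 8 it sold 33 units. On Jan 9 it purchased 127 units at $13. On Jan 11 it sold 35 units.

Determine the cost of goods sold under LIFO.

Jan 5, 232 sold [LIFO — newest first]: 232 @ $9 = $2,088
Jan 8, 33 sold [LIFO — newest first]: 33 @ $9 = $297
Jan 11, 35 sold [LIFO — newest first]: 35 @ $13 = $455
Total COGS = $2,088 + $297 + $455 = $2,840
Ending inventory: 182 @ $8 + 6 @ $9 + 288 @ $9 + 92 @ $13 = $5,298
Check: goods available $8,138 = COGS $2,840 + ending $5,298

COGS = $2,840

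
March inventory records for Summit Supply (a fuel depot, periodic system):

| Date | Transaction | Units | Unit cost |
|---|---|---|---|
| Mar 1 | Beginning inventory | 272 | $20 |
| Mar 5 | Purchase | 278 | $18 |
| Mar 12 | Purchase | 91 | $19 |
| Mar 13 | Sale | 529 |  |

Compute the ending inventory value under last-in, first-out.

Mar 13, 529 sold [LIFO — newest first]: 91 @ $19 + 278 @ $18 + 160 @ $20 = $9,933
Ending inventory: 112 @ $20 = $2,240

Ending inventory = $2,240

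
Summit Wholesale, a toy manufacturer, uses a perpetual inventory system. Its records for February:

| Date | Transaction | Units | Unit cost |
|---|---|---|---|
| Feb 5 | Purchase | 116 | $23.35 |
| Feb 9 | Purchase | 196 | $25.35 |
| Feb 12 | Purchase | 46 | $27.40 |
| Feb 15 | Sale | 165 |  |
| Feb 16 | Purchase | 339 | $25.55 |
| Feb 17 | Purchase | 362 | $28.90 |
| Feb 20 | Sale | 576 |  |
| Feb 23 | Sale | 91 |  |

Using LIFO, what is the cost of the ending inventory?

Ending inventory = $5,529.25

Feb 15, 165 sold [LIFO — newest first]: 46 @ $27.40 + 119 @ $25.35 = $4,277.05
Feb 20, 576 sold [LIFO — newest first]: 362 @ $28.90 + 214 @ $25.55 = $15,929.50
Feb 23, 91 sold [LIFO — newest first]: 91 @ $25.55 = $2,325.05
Total COGS = $4,277.05 + $15,929.50 + $2,325.05 = $22,531.60
Ending inventory: 116 @ $23.35 + 77 @ $25.35 + 34 @ $25.55 = $5,529.25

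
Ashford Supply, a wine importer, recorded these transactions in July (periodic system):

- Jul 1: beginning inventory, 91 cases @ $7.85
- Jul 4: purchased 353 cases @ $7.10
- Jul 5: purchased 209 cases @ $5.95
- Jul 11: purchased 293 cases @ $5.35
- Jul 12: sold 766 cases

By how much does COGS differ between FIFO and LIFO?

FIFO COGS: 91 @ $7.85 + 353 @ $7.10 + 209 @ $5.95 + 113 @ $5.35 = $5,068.75
LIFO COGS: 293 @ $5.35 + 209 @ $5.95 + 264 @ $7.10 = $4,685.50
Difference = |$5,068.75 − $4,685.50| = $383.25

$383.25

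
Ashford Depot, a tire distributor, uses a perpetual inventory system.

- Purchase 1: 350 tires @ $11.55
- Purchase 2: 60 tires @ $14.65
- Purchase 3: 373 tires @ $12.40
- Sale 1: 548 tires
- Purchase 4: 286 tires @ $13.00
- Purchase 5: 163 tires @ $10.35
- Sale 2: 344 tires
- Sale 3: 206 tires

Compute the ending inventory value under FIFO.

Sale 1 (548) [FIFO — oldest first]: 350 @ $11.55 + 60 @ $14.65 + 138 @ $12.40 = $6,632.70
Sale 2 (344) [FIFO — oldest first]: 235 @ $12.40 + 109 @ $13.00 = $4,331.00
Sale 3 (206) [FIFO — oldest first]: 177 @ $13.00 + 29 @ $10.35 = $2,601.15
Total COGS = $6,632.70 + $4,331.00 + $2,601.15 = $13,564.85
Ending inventory: 134 @ $10.35 = $1,386.90
Check: goods available $14,951.75 = COGS $13,564.85 + ending $1,386.90

Ending inventory = $1,386.90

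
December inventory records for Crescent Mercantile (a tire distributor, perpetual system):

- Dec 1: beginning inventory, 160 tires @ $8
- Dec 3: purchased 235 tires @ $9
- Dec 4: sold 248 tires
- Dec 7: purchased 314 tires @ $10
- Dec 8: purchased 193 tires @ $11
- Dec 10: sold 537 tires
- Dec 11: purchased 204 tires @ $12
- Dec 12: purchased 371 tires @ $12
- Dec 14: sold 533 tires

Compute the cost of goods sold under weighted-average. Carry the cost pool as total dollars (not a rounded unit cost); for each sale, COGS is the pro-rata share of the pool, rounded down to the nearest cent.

After Dec 1: 160 on hand, pool $1,280.00 (≈ $8.0000 each)
After Dec 3: 395 on hand, pool $3,395.00 (≈ $8.5949 each)
Dec 4, sell 248: 248/395 × $3,395.00 → $2,131.54
After Dec 7: 461 on hand, pool $4,403.46 (≈ $9.5520 each)
After Dec 8: 654 on hand, pool $6,526.46 (≈ $9.9793 each)
Dec 10, sell 537: 537/654 × $6,526.46 → $5,358.88
After Dec 11: 321 on hand, pool $3,615.58 (≈ $11.2635 each)
After Dec 12: 692 on hand, pool $8,067.58 (≈ $11.6584 each)
Dec 14, sell 533: 533/692 × $8,067.58 → $6,213.90
Total COGS = $2,131.54 + $5,358.88 + $6,213.90 = $13,704.32
Ending inventory (cost pool remaining) = $1,853.68

COGS = $13,704.32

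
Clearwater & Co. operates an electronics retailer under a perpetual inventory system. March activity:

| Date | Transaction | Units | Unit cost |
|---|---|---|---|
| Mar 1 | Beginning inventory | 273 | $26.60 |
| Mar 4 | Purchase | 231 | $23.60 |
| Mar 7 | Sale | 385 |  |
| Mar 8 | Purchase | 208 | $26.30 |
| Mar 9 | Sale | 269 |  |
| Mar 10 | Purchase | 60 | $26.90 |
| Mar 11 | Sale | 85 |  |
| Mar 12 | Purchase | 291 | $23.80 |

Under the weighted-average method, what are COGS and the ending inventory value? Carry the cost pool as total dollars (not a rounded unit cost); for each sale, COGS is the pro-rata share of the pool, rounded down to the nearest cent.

After Mar 1: 273 on hand, pool $7,261.80 (≈ $26.6000 each)
After Mar 4: 504 on hand, pool $12,713.40 (≈ $25.2250 each)
Mar 7, sell 385: 385/504 × $12,713.40 → $9,711.62
After Mar 8: 327 on hand, pool $8,472.18 (≈ $25.9088 each)
Mar 9, sell 269: 269/327 × $8,472.18 → $6,969.46
After Mar 10: 118 on hand, pool $3,116.72 (≈ $26.4129 each)
Mar 11, sell 85: 85/118 × $3,116.72 → $2,245.09
After Mar 12: 324 on hand, pool $7,797.43 (≈ $24.0661 each)
Total COGS = $9,711.62 + $6,969.46 + $2,245.09 = $18,926.17
Ending inventory (cost pool remaining) = $7,797.43

COGS = $18,926.17; ending inventory = $7,797.43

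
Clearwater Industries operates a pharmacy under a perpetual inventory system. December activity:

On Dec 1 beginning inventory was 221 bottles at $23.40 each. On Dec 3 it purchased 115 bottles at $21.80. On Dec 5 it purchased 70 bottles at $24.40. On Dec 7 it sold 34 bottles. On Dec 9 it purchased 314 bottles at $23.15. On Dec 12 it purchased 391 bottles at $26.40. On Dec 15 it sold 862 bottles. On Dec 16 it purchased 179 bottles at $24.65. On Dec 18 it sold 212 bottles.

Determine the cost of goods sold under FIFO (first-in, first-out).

Dec 7, 34 sold [FIFO — oldest first]: 34 @ $23.40 = $795.60
Dec 15, 862 sold [FIFO — oldest first]: 187 @ $23.40 + 115 @ $21.80 + 70 @ $24.40 + 314 @ $23.15 + 176 @ $26.40 = $20,506.30
Dec 18, 212 sold [FIFO — oldest first]: 212 @ $26.40 = $5,596.80
Total COGS = $795.60 + $20,506.30 + $5,596.80 = $26,898.70
Ending inventory: 3 @ $26.40 + 179 @ $24.65 = $4,491.55

COGS = $26,898.70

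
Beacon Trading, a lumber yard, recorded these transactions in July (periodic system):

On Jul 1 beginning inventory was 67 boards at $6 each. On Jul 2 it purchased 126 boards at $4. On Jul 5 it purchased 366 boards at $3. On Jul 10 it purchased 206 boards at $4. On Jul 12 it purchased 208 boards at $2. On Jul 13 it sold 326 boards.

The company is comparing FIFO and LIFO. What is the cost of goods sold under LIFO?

COGS = $888

FIFO COGS: 67 @ $6 + 126 @ $4 + 133 @ $3 = $1,305
LIFO COGS: 208 @ $2 + 118 @ $4 = $888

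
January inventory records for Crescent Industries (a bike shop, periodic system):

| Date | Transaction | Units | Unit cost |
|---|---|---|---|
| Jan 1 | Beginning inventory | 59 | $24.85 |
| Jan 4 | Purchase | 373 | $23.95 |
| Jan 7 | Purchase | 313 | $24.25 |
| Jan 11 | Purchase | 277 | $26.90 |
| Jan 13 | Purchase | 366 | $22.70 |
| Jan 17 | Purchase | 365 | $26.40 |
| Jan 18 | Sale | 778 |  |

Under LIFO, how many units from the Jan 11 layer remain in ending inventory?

Jan 18, 778 sold [LIFO — newest first]: 365 @ $26.40 + 366 @ $22.70 + 47 @ $26.90 = $19,208.50
Ending inventory: 59 @ $24.85 + 373 @ $23.95 + 313 @ $24.25 + 230 @ $26.90 = $24,176.75

230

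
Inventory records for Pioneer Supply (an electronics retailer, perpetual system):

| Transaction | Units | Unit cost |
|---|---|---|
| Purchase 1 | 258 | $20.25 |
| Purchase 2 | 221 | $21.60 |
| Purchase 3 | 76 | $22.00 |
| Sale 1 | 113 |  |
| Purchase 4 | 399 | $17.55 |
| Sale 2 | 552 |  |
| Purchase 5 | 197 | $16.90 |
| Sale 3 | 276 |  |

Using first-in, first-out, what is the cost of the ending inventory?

Ending inventory = $3,557.45

Sale 1 (113) [FIFO — oldest first]: 113 @ $20.25 = $2,288.25
Sale 2 (552) [FIFO — oldest first]: 145 @ $20.25 + 221 @ $21.60 + 76 @ $22.00 + 110 @ $17.55 = $11,312.35
Sale 3 (276) [FIFO — oldest first]: 276 @ $17.55 = $4,843.80
Total COGS = $2,288.25 + $11,312.35 + $4,843.80 = $18,444.40
Ending inventory: 13 @ $17.55 + 197 @ $16.90 = $3,557.45
Check: goods available $22,001.85 = COGS $18,444.40 + ending $3,557.45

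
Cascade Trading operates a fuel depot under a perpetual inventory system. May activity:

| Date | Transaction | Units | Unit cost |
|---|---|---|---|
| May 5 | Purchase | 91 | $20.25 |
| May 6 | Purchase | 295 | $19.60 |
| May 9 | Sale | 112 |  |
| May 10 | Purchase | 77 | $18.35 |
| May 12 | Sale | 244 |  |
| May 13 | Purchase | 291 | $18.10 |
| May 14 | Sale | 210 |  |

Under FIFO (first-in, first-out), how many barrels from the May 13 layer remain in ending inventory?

188

May 9, 112 sold [FIFO — oldest first]: 91 @ $20.25 + 21 @ $19.60 = $2,254.35
May 12, 244 sold [FIFO — oldest first]: 244 @ $19.60 = $4,782.40
May 14, 210 sold [FIFO — oldest first]: 30 @ $19.60 + 77 @ $18.35 + 103 @ $18.10 = $3,865.25
Total COGS = $2,254.35 + $4,782.40 + $3,865.25 = $10,902.00
Ending inventory: 188 @ $18.10 = $3,402.80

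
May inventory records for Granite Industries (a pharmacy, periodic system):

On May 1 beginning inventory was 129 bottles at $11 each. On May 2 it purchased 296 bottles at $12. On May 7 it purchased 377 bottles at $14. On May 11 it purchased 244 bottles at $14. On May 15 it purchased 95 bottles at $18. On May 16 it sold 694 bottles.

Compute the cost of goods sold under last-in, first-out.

COGS = $10,096

May 16, 694 sold [LIFO — newest first]: 95 @ $18 + 244 @ $14 + 355 @ $14 = $10,096
Ending inventory: 129 @ $11 + 296 @ $12 + 22 @ $14 = $5,279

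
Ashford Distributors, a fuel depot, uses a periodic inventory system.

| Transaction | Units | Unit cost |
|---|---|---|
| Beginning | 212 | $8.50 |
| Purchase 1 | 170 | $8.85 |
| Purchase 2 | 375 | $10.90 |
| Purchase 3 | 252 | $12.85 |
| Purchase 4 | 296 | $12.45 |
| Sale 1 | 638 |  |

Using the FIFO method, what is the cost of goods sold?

Sale 1 (638) [FIFO — oldest first]: 212 @ $8.50 + 170 @ $8.85 + 256 @ $10.90 = $6,096.90
Ending inventory: 119 @ $10.90 + 252 @ $12.85 + 296 @ $12.45 = $8,220.50

COGS = $6,096.90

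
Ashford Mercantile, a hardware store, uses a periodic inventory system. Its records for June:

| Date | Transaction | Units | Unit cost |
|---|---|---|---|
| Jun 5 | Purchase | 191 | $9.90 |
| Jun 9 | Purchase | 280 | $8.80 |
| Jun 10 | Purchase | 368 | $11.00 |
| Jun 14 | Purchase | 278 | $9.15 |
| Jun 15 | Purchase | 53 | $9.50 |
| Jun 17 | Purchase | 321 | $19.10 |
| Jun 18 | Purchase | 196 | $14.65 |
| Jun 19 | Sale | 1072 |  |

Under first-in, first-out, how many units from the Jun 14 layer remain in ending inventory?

Jun 19, 1072 sold [FIFO — oldest first]: 191 @ $9.90 + 280 @ $8.80 + 368 @ $11.00 + 233 @ $9.15 = $10,534.85
Ending inventory: 45 @ $9.15 + 53 @ $9.50 + 321 @ $19.10 + 196 @ $14.65 = $9,917.75
Check: goods available $20,452.60 = COGS $10,534.85 + ending $9,917.75

45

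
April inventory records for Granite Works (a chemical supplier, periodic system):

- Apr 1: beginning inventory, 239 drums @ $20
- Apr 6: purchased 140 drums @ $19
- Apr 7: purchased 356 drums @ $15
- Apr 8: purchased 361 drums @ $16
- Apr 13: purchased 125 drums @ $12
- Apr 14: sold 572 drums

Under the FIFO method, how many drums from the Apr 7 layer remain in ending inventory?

Apr 14, 572 sold [FIFO — oldest first]: 239 @ $20 + 140 @ $19 + 193 @ $15 = $10,335
Ending inventory: 163 @ $15 + 361 @ $16 + 125 @ $12 = $9,721

163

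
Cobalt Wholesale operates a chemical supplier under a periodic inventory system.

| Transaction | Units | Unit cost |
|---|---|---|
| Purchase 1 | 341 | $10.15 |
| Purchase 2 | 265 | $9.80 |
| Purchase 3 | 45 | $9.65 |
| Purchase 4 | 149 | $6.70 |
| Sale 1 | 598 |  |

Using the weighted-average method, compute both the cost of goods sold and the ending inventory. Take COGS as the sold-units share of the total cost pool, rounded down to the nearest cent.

Sale 1, sell 598: 598/800 × $7,490.70 → $5,599.29
Ending inventory (cost pool remaining) = $1,891.41
Check: goods available $7,490.70 = COGS $5,599.29 + ending $1,891.41

COGS = $5,599.29; ending inventory = $1,891.41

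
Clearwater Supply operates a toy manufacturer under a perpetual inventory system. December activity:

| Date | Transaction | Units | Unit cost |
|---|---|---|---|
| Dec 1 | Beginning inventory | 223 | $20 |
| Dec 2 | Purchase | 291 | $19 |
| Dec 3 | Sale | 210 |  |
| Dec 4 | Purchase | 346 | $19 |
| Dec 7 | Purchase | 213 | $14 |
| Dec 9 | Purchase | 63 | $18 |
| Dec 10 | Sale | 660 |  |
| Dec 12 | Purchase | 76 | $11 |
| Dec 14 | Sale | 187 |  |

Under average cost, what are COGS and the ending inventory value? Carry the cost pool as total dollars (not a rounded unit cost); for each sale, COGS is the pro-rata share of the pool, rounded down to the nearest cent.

COGS = $18,975.23; ending inventory = $2,539.77

After Dec 1: 223 on hand, pool $4,460.00 (≈ $20.0000 each)
After Dec 2: 514 on hand, pool $9,989.00 (≈ $19.4339 each)
Dec 3, sell 210: 210/514 × $9,989.00 → $4,081.10
After Dec 4: 650 on hand, pool $12,481.90 (≈ $19.2029 each)
After Dec 7: 863 on hand, pool $15,463.90 (≈ $17.9188 each)
After Dec 9: 926 on hand, pool $16,597.90 (≈ $17.9243 each)
Dec 10, sell 660: 660/926 × $16,597.90 → $11,830.03
After Dec 12: 342 on hand, pool $5,603.87 (≈ $16.3856 each)
Dec 14, sell 187: 187/342 × $5,603.87 → $3,064.10
Total COGS = $4,081.10 + $11,830.03 + $3,064.10 = $18,975.23
Ending inventory (cost pool remaining) = $2,539.77
Check: goods available $21,515.00 = COGS $18,975.23 + ending $2,539.77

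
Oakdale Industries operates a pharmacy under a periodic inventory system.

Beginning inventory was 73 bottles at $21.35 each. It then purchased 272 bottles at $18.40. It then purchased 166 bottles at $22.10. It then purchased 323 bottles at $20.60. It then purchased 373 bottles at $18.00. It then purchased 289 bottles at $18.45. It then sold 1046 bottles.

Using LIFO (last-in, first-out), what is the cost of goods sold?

Sale 1 (1046) [LIFO — newest first]: 289 @ $18.45 + 373 @ $18.00 + 323 @ $20.60 + 61 @ $22.10 = $20,047.95
Ending inventory: 73 @ $21.35 + 272 @ $18.40 + 105 @ $22.10 = $8,883.85

COGS = $20,047.95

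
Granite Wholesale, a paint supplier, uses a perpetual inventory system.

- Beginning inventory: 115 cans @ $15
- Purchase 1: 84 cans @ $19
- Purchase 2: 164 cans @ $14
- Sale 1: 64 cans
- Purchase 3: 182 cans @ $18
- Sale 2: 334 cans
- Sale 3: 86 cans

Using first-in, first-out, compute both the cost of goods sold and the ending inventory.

COGS = $7,795; ending inventory = $1,098

Sale 1 (64) [FIFO — oldest first]: 64 @ $15 = $960
Sale 2 (334) [FIFO — oldest first]: 51 @ $15 + 84 @ $19 + 164 @ $14 + 35 @ $18 = $5,287
Sale 3 (86) [FIFO — oldest first]: 86 @ $18 = $1,548
Total COGS = $960 + $5,287 + $1,548 = $7,795
Ending inventory: 61 @ $18 = $1,098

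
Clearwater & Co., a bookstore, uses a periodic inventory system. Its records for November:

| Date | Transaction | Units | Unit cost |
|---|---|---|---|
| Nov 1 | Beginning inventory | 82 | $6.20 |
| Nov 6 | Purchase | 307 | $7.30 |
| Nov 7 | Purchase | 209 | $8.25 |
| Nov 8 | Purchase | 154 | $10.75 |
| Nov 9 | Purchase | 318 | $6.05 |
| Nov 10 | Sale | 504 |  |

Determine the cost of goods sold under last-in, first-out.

Nov 10, 504 sold [LIFO — newest first]: 318 @ $6.05 + 154 @ $10.75 + 32 @ $8.25 = $3,843.40
Ending inventory: 82 @ $6.20 + 307 @ $7.30 + 177 @ $8.25 = $4,209.75

COGS = $3,843.40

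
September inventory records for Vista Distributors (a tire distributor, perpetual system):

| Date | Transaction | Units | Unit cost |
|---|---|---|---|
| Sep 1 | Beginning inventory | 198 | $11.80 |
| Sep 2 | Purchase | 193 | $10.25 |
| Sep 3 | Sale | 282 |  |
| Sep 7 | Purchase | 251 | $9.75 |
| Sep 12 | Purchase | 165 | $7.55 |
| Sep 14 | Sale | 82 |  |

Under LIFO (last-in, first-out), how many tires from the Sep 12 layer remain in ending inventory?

Sep 3, 282 sold [LIFO — newest first]: 193 @ $10.25 + 89 @ $11.80 = $3,028.45
Sep 14, 82 sold [LIFO — newest first]: 82 @ $7.55 = $619.10
Total COGS = $3,028.45 + $619.10 = $3,647.55
Ending inventory: 109 @ $11.80 + 251 @ $9.75 + 83 @ $7.55 = $4,360.10
Check: goods available $8,007.65 = COGS $3,647.55 + ending $4,360.10

83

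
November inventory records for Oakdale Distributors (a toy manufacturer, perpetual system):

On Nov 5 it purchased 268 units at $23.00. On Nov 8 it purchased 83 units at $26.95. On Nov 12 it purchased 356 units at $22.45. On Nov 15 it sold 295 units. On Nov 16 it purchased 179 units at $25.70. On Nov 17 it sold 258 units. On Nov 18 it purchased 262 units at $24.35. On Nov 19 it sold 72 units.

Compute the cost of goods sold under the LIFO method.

Nov 15, 295 sold [LIFO — newest first]: 295 @ $22.45 = $6,622.75
Nov 17, 258 sold [LIFO — newest first]: 179 @ $25.70 + 61 @ $22.45 + 18 @ $26.95 = $6,454.85
Nov 19, 72 sold [LIFO — newest first]: 72 @ $24.35 = $1,753.20
Total COGS = $6,622.75 + $6,454.85 + $1,753.20 = $14,830.80
Ending inventory: 268 @ $23.00 + 65 @ $26.95 + 190 @ $24.35 = $12,542.25

COGS = $14,830.80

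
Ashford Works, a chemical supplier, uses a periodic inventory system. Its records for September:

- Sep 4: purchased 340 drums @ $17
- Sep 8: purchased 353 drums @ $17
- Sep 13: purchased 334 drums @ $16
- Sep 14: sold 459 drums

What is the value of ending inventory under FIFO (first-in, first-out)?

Sep 14, 459 sold [FIFO — oldest first]: 340 @ $17 + 119 @ $17 = $7,803
Ending inventory: 234 @ $17 + 334 @ $16 = $9,322

Ending inventory = $9,322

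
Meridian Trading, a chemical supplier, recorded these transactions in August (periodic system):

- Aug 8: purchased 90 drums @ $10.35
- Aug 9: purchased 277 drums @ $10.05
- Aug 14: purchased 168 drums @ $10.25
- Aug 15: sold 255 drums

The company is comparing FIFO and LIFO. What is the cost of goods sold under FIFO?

FIFO COGS: 90 @ $10.35 + 165 @ $10.05 = $2,589.75
LIFO COGS: 168 @ $10.25 + 87 @ $10.05 = $2,596.35

COGS = $2,589.75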